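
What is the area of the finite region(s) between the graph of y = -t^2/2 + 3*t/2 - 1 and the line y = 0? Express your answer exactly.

The curve meets the t-axis where -t^2/2 + 3*t/2 - 1 = 0, i.e. -(t - 2)*(t - 1)/2 = 0, at t = 1, 2.
On [1, 2] the curve lies above the axis; ∫[1,2] (-t^2/2 + 3*t/2 - 1) dt = 1/12, giving area 1/12.

1/12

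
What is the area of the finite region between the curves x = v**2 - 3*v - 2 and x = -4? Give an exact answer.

Both boundary curves give x as a function of v, so integrate with respect to v. Setting them equal: v**2 - 3*v + 2 = 0, i.e. (v - 2)*(v - 1) = 0, so they meet at v = 1, 2.
For v in [1, 2], x = v**2 - 3*v - 2 is on the left; area = ∫[1,2] (-(v**2 - 3*v + 2)) dv = 1/6.

1/6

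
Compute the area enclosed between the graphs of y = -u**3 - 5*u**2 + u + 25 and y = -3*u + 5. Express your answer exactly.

Set the curves equal: -u**3 - 5*u**2 + u + 25 = -3*u + 5, so -u**3 - 5*u**2 + 4*u + 20 = 0, which factors as -(u - 2)*(u + 2)*(u + 5) = 0. The curves meet at u = -5, -2, 2.
On [-5, -2], y = -3*u + 5 is on top; that piece has area ∫[-5,-2] (-(-u**3 - 5*u**2 + 4*u + 20)) du = 99/4.
On [-2, 2], y = -u**3 - 5*u**2 + u + 25 is on top; that piece has area ∫[-2,2] (-u**3 - 5*u**2 + 4*u + 20) du = 160/3.
Total enclosed area = 99/4 + 160/3 = 937/12.

937/12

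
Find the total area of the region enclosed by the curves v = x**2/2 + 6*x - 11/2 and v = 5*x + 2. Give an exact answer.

Set the curves equal: x**2/2 + 6*x - 11/2 = 5*x + 2, so x**2/2 + x - 15/2 = 0, which factors as (x - 3)*(x + 5)/2 = 0. The curves meet at x = -5, 3.
On [-5, 3], v = 5*x + 2 is on top; that piece has area ∫[-5,3] (-(x**2/2 + x - 15/2)) dx = 128/3.

128/3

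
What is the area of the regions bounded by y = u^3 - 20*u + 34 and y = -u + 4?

Set the curves equal: u^3 - 20*u + 34 = -u + 4, so u^3 - 19*u + 30 = 0, which factors as (u - 3)*(u - 2)*(u + 5) = 0. The curves meet at u = -5, 2, 3.
On [-5, 2], y = u^3 - 20*u + 34 is on top; that piece has area ∫[-5,2] (u^3 - 19*u + 30) du = 1029/4.
On [2, 3], y = -u + 4 is on top; that piece has area ∫[2,3] (-(u^3 - 19*u + 30)) du = 5/4.
Total enclosed area = 1029/4 + 5/4 = 517/2.

517/2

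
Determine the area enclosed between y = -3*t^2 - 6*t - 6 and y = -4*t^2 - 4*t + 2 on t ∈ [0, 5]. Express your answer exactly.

The difference (-3*t^2 - 6*t - 6) - (-4*t^2 - 4*t + 2) = t^2 - 2*t - 8 changes sign at t = 4 inside [0, 5], so split the integral there.
∫[0,4] (t^2 - 2*t - 8) dt = -80/3; the area of that piece is 80/3.
∫[4,5] (t^2 - 2*t - 8) dt = 10/3.
Total area = 80/3 + 10/3 = 30.

30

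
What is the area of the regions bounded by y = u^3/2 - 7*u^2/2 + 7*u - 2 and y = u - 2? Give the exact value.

71/12

Set the curves equal: u^3/2 - 7*u^2/2 + 7*u - 2 = u - 2, so u^3/2 - 7*u^2/2 + 6*u = 0, which factors as u*(u - 4)*(u - 3)/2 = 0. The curves meet at u = 0, 3, 4.
On [0, 3], y = u^3/2 - 7*u^2/2 + 7*u - 2 is on top; that piece has area ∫[0,3] (u^3/2 - 7*u^2/2 + 6*u) du = 45/8.
On [3, 4], y = u - 2 is on top; that piece has area ∫[3,4] (-(u^3/2 - 7*u^2/2 + 6*u)) du = 7/24.
Total enclosed area = 45/8 + 7/24 = 71/12.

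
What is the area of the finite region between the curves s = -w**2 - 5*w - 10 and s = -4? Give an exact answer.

1/6

Both boundary curves give s as a function of w, so integrate with respect to w. Setting them equal: -w**2 - 5*w - 6 = 0, i.e. -(w + 2)*(w + 3) = 0, so they meet at w = -3, -2.
For w in [-3, -2], s = -w**2 - 5*w - 10 is on the right; area = ∫[-3,-2] (-w**2 - 5*w - 6) dw = 1/6.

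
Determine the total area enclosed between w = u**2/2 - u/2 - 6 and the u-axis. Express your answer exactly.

343/12

The curve meets the u-axis where u**2/2 - u/2 - 6 = 0, i.e. (u - 4)*(u + 3)/2 = 0, at u = -3, 4.
On [-3, 4] the curve lies below the axis; ∫[-3,4] (u**2/2 - u/2 - 6) du = -343/12, giving area 343/12.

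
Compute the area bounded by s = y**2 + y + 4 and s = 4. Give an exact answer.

Both boundary curves give s as a function of y, so integrate with respect to y. Setting them equal: y**2 + y = 0, i.e. y*(y + 1) = 0, so they meet at y = -1, 0.
For y in [-1, 0], s = y**2 + y + 4 is on the left; area = ∫[-1,0] (-(y**2 + y)) dy = 1/6.

1/6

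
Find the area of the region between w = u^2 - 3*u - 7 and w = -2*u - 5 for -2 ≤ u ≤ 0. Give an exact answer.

3

The difference (u^2 - 3*u - 7) - (-2*u - 5) = u^2 - u - 2 changes sign at u = -1 inside [-2, 0], so split the integral there.
∫[-2,-1] (u^2 - u - 2) du = 11/6.
∫[-1,0] (u^2 - u - 2) du = -7/6; the area of that piece is 7/6.
Total area = 11/6 + 7/6 = 3.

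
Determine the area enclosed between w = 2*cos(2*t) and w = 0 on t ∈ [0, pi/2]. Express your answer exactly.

The difference (2*cos(2*t)) - (0) = 2*cos(2*t) changes sign at t = pi/4 inside [0, pi/2], so split the integral there.
∫[0,pi/4] (2*cos(2*t)) dt = 1.
∫[pi/4,pi/2] (2*cos(2*t)) dt = -1; the area of that piece is 1.
Total area = 1 + 1 = 2.

2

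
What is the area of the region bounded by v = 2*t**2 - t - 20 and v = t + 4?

Set the curves equal: 2*t**2 - t - 20 = t + 4, so 2*t**2 - 2*t - 24 = 0, which factors as 2*(t - 4)*(t + 3) = 0. The curves meet at t = -3, 4.
On [-3, 4], v = t + 4 is on top; that piece has area ∫[-3,4] (-(2*t**2 - 2*t - 24)) dt = 343/3.

343/3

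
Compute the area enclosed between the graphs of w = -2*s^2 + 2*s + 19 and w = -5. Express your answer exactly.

Set the curves equal: -2*s^2 + 2*s + 19 = -5, so -2*s^2 + 2*s + 24 = 0, which factors as -2*(s - 4)*(s + 3) = 0. The curves meet at s = -3, 4.
On [-3, 4], w = -2*s^2 + 2*s + 19 is on top; that piece has area ∫[-3,4] (-2*s^2 + 2*s + 24) ds = 343/3.

343/3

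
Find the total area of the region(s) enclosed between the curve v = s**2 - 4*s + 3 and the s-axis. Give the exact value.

The curve meets the s-axis where s**2 - 4*s + 3 = 0, i.e. (s - 3)*(s - 1) = 0, at s = 1, 3.
On [1, 3] the curve lies below the axis; ∫[1,3] (s**2 - 4*s + 3) ds = -4/3, giving area 4/3.

4/3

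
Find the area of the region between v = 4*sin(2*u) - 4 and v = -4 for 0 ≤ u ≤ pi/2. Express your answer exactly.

4

On [0, pi/2], (4*sin(2*u) - 4) - (-4) = 4*sin(2*u) is ≥ 0 throughout, so the area is a single integral of |4*sin(2*u)|.
∫[0,pi/2] (4*sin(2*u)) du = 4.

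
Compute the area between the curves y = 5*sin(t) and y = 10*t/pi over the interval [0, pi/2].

5 - 5*pi/4

On [0, pi/2], (5*sin(t)) - (10*t/pi) = -10*t/pi + 5*sin(t) is ≥ 0 throughout, so the area is a single integral of |-10*t/pi + 5*sin(t)|.
∫[0,pi/2] (-10*t/pi + 5*sin(t)) dt = 5 - 5*pi/4.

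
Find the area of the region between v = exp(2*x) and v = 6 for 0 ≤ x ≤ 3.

-47/2 + 6*log(6) + exp(6)/2

The difference (exp(2*x)) - (6) = exp(2*x) - 6 changes sign at x = log(6)/2 inside [0, 3], so split the integral there.
∫[0,log(6)/2] (exp(2*x) - 6) dx = 5/2 - log(216); the area of that piece is -5/2 + log(216).
∫[log(6)/2,3] (exp(2*x) - 6) dx = -21 + 3*log(6) + exp(6)/2.
Total area = (-5/2 + log(216)) + (-21 + 3*log(6) + exp(6)/2) = -47/2 + 6*log(6) + exp(6)/2.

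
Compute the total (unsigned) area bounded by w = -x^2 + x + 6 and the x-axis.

125/6

The curve meets the x-axis where -x^2 + x + 6 = 0, i.e. -(x - 3)*(x + 2) = 0, at x = -2, 3.
On [-2, 3] the curve lies above the axis; ∫[-2,3] (-x^2 + x + 6) dx = 125/6, giving area 125/6.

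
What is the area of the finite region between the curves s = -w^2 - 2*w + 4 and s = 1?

Both boundary curves give s as a function of w, so integrate with respect to w. Setting them equal: -w^2 - 2*w + 3 = 0, i.e. -(w - 1)*(w + 3) = 0, so they meet at w = -3, 1.
For w in [-3, 1], s = -w^2 - 2*w + 4 is on the right; area = ∫[-3,1] (-w^2 - 2*w + 3) dw = 32/3.

32/3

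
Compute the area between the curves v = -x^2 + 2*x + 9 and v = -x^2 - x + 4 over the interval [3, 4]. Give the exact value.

On [3, 4], (-x^2 + 2*x + 9) - (-x^2 - x + 4) = 3*x + 5 is ≥ 0 throughout, so the area is a single integral of |3*x + 5|.
∫[3,4] (3*x + 5) dx = 31/2.

31/2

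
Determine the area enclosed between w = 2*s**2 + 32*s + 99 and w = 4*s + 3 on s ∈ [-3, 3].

On [-3, 3], (2*s**2 + 32*s + 99) - (4*s + 3) = 2*s**2 + 28*s + 96 is ≥ 0 throughout, so the area is a single integral of |2*s**2 + 28*s + 96|.
∫[-3,3] (2*s**2 + 28*s + 96) ds = 612.

612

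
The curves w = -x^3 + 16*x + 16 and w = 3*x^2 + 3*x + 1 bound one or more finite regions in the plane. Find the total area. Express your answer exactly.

Set the curves equal: -x^3 + 16*x + 16 = 3*x^2 + 3*x + 1, so -x^3 - 3*x^2 + 13*x + 15 = 0, which factors as -(x - 3)*(x + 1)*(x + 5) = 0. The curves meet at x = -5, -1, 3.
On [-5, -1], w = 3*x^2 + 3*x + 1 is on top; that piece has area ∫[-5,-1] (-(-x^3 - 3*x^2 + 13*x + 15)) dx = 64.
On [-1, 3], w = -x^3 + 16*x + 16 is on top; that piece has area ∫[-1,3] (-x^3 - 3*x^2 + 13*x + 15) dx = 64.
Total enclosed area = 64 + 64 = 128.

128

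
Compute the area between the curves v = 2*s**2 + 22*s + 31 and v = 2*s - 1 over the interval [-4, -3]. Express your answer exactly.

On [-4, -3], (2*s**2 + 22*s + 31) - (2*s - 1) = 2*s**2 + 20*s + 32 is ≤ 0 throughout, so the area is a single integral of |2*s**2 + 20*s + 32|.
∫[-4,-3] (2*s**2 + 20*s + 32) ds = -40/3; the area of that piece is 40/3.

40/3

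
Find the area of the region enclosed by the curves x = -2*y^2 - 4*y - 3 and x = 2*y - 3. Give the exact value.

9

Both boundary curves give x as a function of y, so integrate with respect to y. Setting them equal: -2*y^2 - 6*y = 0, i.e. -2*y*(y + 3) = 0, so they meet at y = -3, 0.
For y in [-3, 0], x = -2*y^2 - 4*y - 3 is on the right; area = ∫[-3,0] (-2*y^2 - 6*y) dy = 9.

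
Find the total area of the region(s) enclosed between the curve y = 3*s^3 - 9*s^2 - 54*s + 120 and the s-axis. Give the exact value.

2997/4

The curve meets the s-axis where 3*s^3 - 9*s^2 - 54*s + 120 = 0, i.e. 3*(s - 5)*(s - 2)*(s + 4) = 0, at s = -4, 2, 5.
On [-4, 2] the curve lies above the axis; ∫[-4,2] (3*s^3 - 9*s^2 - 54*s + 120) ds = 648, giving area 648.
On [2, 5] the curve lies below the axis; ∫[2,5] (3*s^3 - 9*s^2 - 54*s + 120) ds = -405/4, giving area 405/4.
Total area = 648 + 405/4 = 2997/4.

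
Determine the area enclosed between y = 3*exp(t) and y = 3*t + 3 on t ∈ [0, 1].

-15/2 + 3*exp(1)

On [0, 1], (3*exp(t)) - (3*t + 3) = -3*t + 3*exp(t) - 3 is ≥ 0 throughout, so the area is a single integral of |-3*t + 3*exp(t) - 3|.
∫[0,1] (-3*t + 3*exp(t) - 3) dt = -15/2 + 3*exp(1).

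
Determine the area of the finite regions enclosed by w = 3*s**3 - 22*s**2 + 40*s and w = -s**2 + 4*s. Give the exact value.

Set the curves equal: 3*s**3 - 22*s**2 + 40*s = -s**2 + 4*s, so 3*s**3 - 21*s**2 + 36*s = 0, which factors as 3*s*(s - 4)*(s - 3) = 0. The curves meet at s = 0, 3, 4.
On [0, 3], w = 3*s**3 - 22*s**2 + 40*s is on top; that piece has area ∫[0,3] (3*s**3 - 21*s**2 + 36*s) ds = 135/4.
On [3, 4], w = -s**2 + 4*s is on top; that piece has area ∫[3,4] (-(3*s**3 - 21*s**2 + 36*s)) ds = 7/4.
Total enclosed area = 135/4 + 7/4 = 71/2.

71/2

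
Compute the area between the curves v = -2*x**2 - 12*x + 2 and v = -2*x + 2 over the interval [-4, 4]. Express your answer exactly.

160

The difference (-2*x**2 - 12*x + 2) - (-2*x + 2) = -2*x**2 - 10*x changes sign at x = 0 inside [-4, 4], so split the integral there.
∫[-4,0] (-2*x**2 - 10*x) dx = 112/3.
∫[0,4] (-2*x**2 - 10*x) dx = -368/3; the area of that piece is 368/3.
Total area = 112/3 + 368/3 = 160.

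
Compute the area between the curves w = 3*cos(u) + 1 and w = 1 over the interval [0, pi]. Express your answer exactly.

6

The difference (3*cos(u) + 1) - (1) = 3*cos(u) changes sign at u = pi/2 inside [0, pi], so split the integral there.
∫[0,pi/2] (3*cos(u)) du = 3.
∫[pi/2,pi] (3*cos(u)) du = -3; the area of that piece is 3.
Total area = 3 + 3 = 6.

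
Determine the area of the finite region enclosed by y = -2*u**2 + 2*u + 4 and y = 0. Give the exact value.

9

Set the curves equal: -2*u**2 + 2*u + 4 = 0, so -2*u**2 + 2*u + 4 = 0, which factors as -2*(u - 2)*(u + 1) = 0. The curves meet at u = -1, 2.
On [-1, 2], y = -2*u**2 + 2*u + 4 is on top; that piece has area ∫[-1,2] (-2*u**2 + 2*u + 4) du = 9.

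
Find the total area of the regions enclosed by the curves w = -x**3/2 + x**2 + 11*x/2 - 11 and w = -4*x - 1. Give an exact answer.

Set the curves equal: -x**3/2 + x**2 + 11*x/2 - 11 = -4*x - 1, so -x**3/2 + x**2 + 19*x/2 - 10 = 0, which factors as -(x - 5)*(x - 1)*(x + 4)/2 = 0. The curves meet at x = -4, 1, 5.
On [-4, 1], w = -4*x - 1 is on top; that piece has area ∫[-4,1] (-(-x**3/2 + x**2 + 19*x/2 - 10)) dx = 1625/24.
On [1, 5], w = -x**3/2 + x**2 + 11*x/2 - 11 is on top; that piece has area ∫[1,5] (-x**3/2 + x**2 + 19*x/2 - 10) dx = 112/3.
Total enclosed area = 1625/24 + 112/3 = 2521/24.

2521/24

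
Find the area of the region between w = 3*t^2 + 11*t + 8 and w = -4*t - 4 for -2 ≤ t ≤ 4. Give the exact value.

241

The difference (3*t^2 + 11*t + 8) - (-4*t - 4) = 3*t^2 + 15*t + 12 changes sign at t = -1 inside [-2, 4], so split the integral there.
∫[-2,-1] (3*t^2 + 15*t + 12) dt = -7/2; the area of that piece is 7/2.
∫[-1,4] (3*t^2 + 15*t + 12) dt = 475/2.
Total area = 7/2 + 475/2 = 241.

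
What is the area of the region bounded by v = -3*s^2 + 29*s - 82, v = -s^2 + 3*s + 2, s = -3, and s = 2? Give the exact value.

On [-3, 2], (-3*s^2 + 29*s - 82) - (-s^2 + 3*s + 2) = -2*s^2 + 26*s - 84 is ≤ 0 throughout, so the area is a single integral of |-2*s^2 + 26*s - 84|.
∫[-3,2] (-2*s^2 + 26*s - 84) ds = -1525/3; the area of that piece is 1525/3.

1525/3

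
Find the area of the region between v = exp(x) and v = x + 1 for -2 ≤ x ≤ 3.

-15/2 - exp(-2) + exp(3)

On [-2, 3], (exp(x)) - (x + 1) = -x + exp(x) - 1 is ≥ 0 throughout, so the area is a single integral of |-x + exp(x) - 1|.
∫[-2,3] (-x + exp(x) - 1) dx = -15/2 - exp(-2) + exp(3).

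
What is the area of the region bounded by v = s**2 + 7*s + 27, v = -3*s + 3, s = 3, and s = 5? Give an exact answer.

On [3, 5], (s**2 + 7*s + 27) - (-3*s + 3) = s**2 + 10*s + 24 is ≥ 0 throughout, so the area is a single integral of |s**2 + 10*s + 24|.
∫[3,5] (s**2 + 10*s + 24) ds = 482/3.

482/3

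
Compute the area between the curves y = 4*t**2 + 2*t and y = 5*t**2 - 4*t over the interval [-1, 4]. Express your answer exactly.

The difference (4*t**2 + 2*t) - (5*t**2 - 4*t) = -t**2 + 6*t changes sign at t = 0 inside [-1, 4], so split the integral there.
∫[-1,0] (-t**2 + 6*t) dt = -10/3; the area of that piece is 10/3.
∫[0,4] (-t**2 + 6*t) dt = 80/3.
Total area = 10/3 + 80/3 = 30.

30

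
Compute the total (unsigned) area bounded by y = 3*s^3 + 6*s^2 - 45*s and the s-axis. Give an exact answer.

863/2

The curve meets the s-axis where 3*s^3 + 6*s^2 - 45*s = 0, i.e. 3*s*(s - 3)*(s + 5) = 0, at s = -5, 0, 3.
On [-5, 0] the curve lies above the axis; ∫[-5,0] (3*s^3 + 6*s^2 - 45*s) ds = 1375/4, giving area 1375/4.
On [0, 3] the curve lies below the axis; ∫[0,3] (3*s^3 + 6*s^2 - 45*s) ds = -351/4, giving area 351/4.
Total area = 1375/4 + 351/4 = 863/2.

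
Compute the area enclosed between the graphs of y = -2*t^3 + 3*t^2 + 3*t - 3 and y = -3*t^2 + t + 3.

Set the curves equal: -2*t^3 + 3*t^2 + 3*t - 3 = -3*t^2 + t + 3, so -2*t^3 + 6*t^2 + 2*t - 6 = 0, which factors as -2*(t - 3)*(t - 1)*(t + 1) = 0. The curves meet at t = -1, 1, 3.
On [-1, 1], y = -3*t^2 + t + 3 is on top; that piece has area ∫[-1,1] (-(-2*t^3 + 6*t^2 + 2*t - 6)) dt = 8.
On [1, 3], y = -2*t^3 + 3*t^2 + 3*t - 3 is on top; that piece has area ∫[1,3] (-2*t^3 + 6*t^2 + 2*t - 6) dt = 8.
Total enclosed area = 8 + 8 = 16.

16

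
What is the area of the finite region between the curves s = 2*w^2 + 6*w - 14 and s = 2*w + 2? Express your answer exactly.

72

Both boundary curves give s as a function of w, so integrate with respect to w. Setting them equal: 2*w^2 + 4*w - 16 = 0, i.e. 2*(w - 2)*(w + 4) = 0, so they meet at w = -4, 2.
For w in [-4, 2], s = 2*w^2 + 6*w - 14 is on the left; area = ∫[-4,2] (-(2*w^2 + 4*w - 16)) dw = 72.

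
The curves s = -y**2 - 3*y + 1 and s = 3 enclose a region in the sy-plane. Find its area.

1/6

Both boundary curves give s as a function of y, so integrate with respect to y. Setting them equal: -y**2 - 3*y - 2 = 0, i.e. -(y + 1)*(y + 2) = 0, so they meet at y = -2, -1.
For y in [-2, -1], s = -y**2 - 3*y + 1 is on the right; area = ∫[-2,-1] (-y**2 - 3*y - 2) dy = 1/6.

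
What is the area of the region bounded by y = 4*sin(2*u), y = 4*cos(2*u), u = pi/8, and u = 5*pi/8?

On [pi/8, 5*pi/8], (4*sin(2*u)) - (4*cos(2*u)) = 4*sin(2*u) - 4*cos(2*u) is ≥ 0 throughout, so the area is a single integral of |4*sin(2*u) - 4*cos(2*u)|.
∫[pi/8,5*pi/8] (4*sin(2*u) - 4*cos(2*u)) du = 4*sqrt(2).

4*sqrt(2)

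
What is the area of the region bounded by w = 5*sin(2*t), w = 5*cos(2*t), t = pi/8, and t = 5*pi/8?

5*sqrt(2)

On [pi/8, 5*pi/8], (5*sin(2*t)) - (5*cos(2*t)) = 5*sin(2*t) - 5*cos(2*t) is ≥ 0 throughout, so the area is a single integral of |5*sin(2*t) - 5*cos(2*t)|.
∫[pi/8,5*pi/8] (5*sin(2*t) - 5*cos(2*t)) dt = 5*sqrt(2).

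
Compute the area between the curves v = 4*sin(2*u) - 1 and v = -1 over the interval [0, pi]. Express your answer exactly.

8

The difference (4*sin(2*u) - 1) - (-1) = 4*sin(2*u) changes sign at u = pi/2 inside [0, pi], so split the integral there.
∫[0,pi/2] (4*sin(2*u)) du = 4.
∫[pi/2,pi] (4*sin(2*u)) du = -4; the area of that piece is 4.
Total area = 4 + 4 = 8.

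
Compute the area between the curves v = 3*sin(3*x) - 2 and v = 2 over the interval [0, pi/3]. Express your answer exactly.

-2 + 4*pi/3

On [0, pi/3], (3*sin(3*x) - 2) - (2) = 3*sin(3*x) - 4 is ≤ 0 throughout, so the area is a single integral of |3*sin(3*x) - 4|.
∫[0,pi/3] (3*sin(3*x) - 4) dx = 2 - 4*pi/3; the area of that piece is -2 + 4*pi/3.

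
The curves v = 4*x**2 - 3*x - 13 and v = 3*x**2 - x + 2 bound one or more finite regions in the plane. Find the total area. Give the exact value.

Set the curves equal: 4*x**2 - 3*x - 13 = 3*x**2 - x + 2, so x**2 - 2*x - 15 = 0, which factors as (x - 5)*(x + 3) = 0. The curves meet at x = -3, 5.
On [-3, 5], v = 3*x**2 - x + 2 is on top; that piece has area ∫[-3,5] (-(x**2 - 2*x - 15)) dx = 256/3.

256/3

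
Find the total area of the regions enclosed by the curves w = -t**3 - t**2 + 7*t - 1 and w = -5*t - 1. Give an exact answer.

Set the curves equal: -t**3 - t**2 + 7*t - 1 = -5*t - 1, so -t**3 - t**2 + 12*t = 0, which factors as -t*(t - 3)*(t + 4) = 0. The curves meet at t = -4, 0, 3.
On [-4, 0], w = -5*t - 1 is on top; that piece has area ∫[-4,0] (-(-t**3 - t**2 + 12*t)) dt = 160/3.
On [0, 3], w = -t**3 - t**2 + 7*t - 1 is on top; that piece has area ∫[0,3] (-t**3 - t**2 + 12*t) dt = 99/4.
Total enclosed area = 160/3 + 99/4 = 937/12.

937/12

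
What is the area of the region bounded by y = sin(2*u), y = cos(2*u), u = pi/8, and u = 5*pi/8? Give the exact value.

On [pi/8, 5*pi/8], (sin(2*u)) - (cos(2*u)) = sin(2*u) - cos(2*u) is ≥ 0 throughout, so the area is a single integral of |sin(2*u) - cos(2*u)|.
∫[pi/8,5*pi/8] (sin(2*u) - cos(2*u)) du = sqrt(2).

sqrt(2)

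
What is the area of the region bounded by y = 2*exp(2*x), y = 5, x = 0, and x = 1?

The difference (2*exp(2*x)) - (5) = 2*exp(2*x) - 5 changes sign at x = -log(2)/2 + log(5)/2 inside [0, 1], so split the integral there.
∫[0,-log(2)/2 + log(5)/2] (2*exp(2*x) - 5) dx = log(4*sqrt(10)/125) + 3/2; the area of that piece is -3/2 + log(25*sqrt(10)/8).
∫[-log(2)/2 + log(5)/2,1] (2*exp(2*x) - 5) dx = -15/2 - 5*log(2)/2 + 5*log(5)/2 + exp(2).
Total area = (-3/2 + log(25*sqrt(10)/8)) + (-15/2 - 5*log(2)/2 + 5*log(5)/2 + exp(2)) = -9 - 11*log(2)/2 + log(10)/2 + 9*log(5)/2 + exp(2).

-9 - 11*log(2)/2 + log(10)/2 + 9*log(5)/2 + exp(2)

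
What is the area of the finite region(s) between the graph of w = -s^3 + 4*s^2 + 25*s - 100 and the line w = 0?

4019/6

The curve meets the s-axis where -s^3 + 4*s^2 + 25*s - 100 = 0, i.e. -(s - 5)*(s - 4)*(s + 5) = 0, at s = -5, 4, 5.
On [-5, 4] the curve lies below the axis; ∫[-5,4] (-s^3 + 4*s^2 + 25*s - 100) ds = -2673/4, giving area 2673/4.
On [4, 5] the curve lies above the axis; ∫[4,5] (-s^3 + 4*s^2 + 25*s - 100) ds = 19/12, giving area 19/12.
Total area = 2673/4 + 19/12 = 4019/6.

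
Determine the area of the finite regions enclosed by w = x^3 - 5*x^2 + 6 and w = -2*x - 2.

Set the curves equal: x^3 - 5*x^2 + 6 = -2*x - 2, so x^3 - 5*x^2 + 2*x + 8 = 0, which factors as (x - 4)*(x - 2)*(x + 1) = 0. The curves meet at x = -1, 2, 4.
On [-1, 2], w = x^3 - 5*x^2 + 6 is on top; that piece has area ∫[-1,2] (x^3 - 5*x^2 + 2*x + 8) dx = 63/4.
On [2, 4], w = -2*x - 2 is on top; that piece has area ∫[2,4] (-(x^3 - 5*x^2 + 2*x + 8)) dx = 16/3.
Total enclosed area = 63/4 + 16/3 = 253/12.

253/12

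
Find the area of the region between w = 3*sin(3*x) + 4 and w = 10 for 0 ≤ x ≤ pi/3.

On [0, pi/3], (3*sin(3*x) + 4) - (10) = 3*sin(3*x) - 6 is ≤ 0 throughout, so the area is a single integral of |3*sin(3*x) - 6|.
∫[0,pi/3] (3*sin(3*x) - 6) dx = 2 - 2*pi; the area of that piece is -2 + 2*pi.

-2 + 2*pi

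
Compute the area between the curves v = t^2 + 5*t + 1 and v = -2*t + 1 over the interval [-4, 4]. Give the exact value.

112

The difference (t^2 + 5*t + 1) - (-2*t + 1) = t^2 + 7*t changes sign at t = 0 inside [-4, 4], so split the integral there.
∫[-4,0] (t^2 + 7*t) dt = -104/3; the area of that piece is 104/3.
∫[0,4] (t^2 + 7*t) dt = 232/3.
Total area = 104/3 + 232/3 = 112.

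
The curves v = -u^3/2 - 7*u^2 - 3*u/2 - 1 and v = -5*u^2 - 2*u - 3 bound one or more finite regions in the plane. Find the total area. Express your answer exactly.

253/24

Set the curves equal: -u^3/2 - 7*u^2 - 3*u/2 - 1 = -5*u^2 - 2*u - 3, so -u^3/2 - 2*u^2 + u/2 + 2 = 0, which factors as -(u - 1)*(u + 1)*(u + 4)/2 = 0. The curves meet at u = -4, -1, 1.
On [-4, -1], v = -5*u^2 - 2*u - 3 is on top; that piece has area ∫[-4,-1] (-(-u^3/2 - 2*u^2 + u/2 + 2)) du = 63/8.
On [-1, 1], v = -u^3/2 - 7*u^2 - 3*u/2 - 1 is on top; that piece has area ∫[-1,1] (-u^3/2 - 2*u^2 + u/2 + 2) du = 8/3.
Total enclosed area = 63/8 + 8/3 = 253/24.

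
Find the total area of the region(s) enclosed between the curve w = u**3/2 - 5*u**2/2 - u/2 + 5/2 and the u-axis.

74/3

The curve meets the u-axis where u**3/2 - 5*u**2/2 - u/2 + 5/2 = 0, i.e. (u - 5)*(u - 1)*(u + 1)/2 = 0, at u = -1, 1, 5.
On [-1, 1] the curve lies above the axis; ∫[-1,1] (u**3/2 - 5*u**2/2 - u/2 + 5/2) du = 10/3, giving area 10/3.
On [1, 5] the curve lies below the axis; ∫[1,5] (u**3/2 - 5*u**2/2 - u/2 + 5/2) du = -64/3, giving area 64/3.
Total area = 10/3 + 64/3 = 74/3.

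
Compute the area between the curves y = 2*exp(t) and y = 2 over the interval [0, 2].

On [0, 2], (2*exp(t)) - (2) = 2*exp(t) - 2 is ≥ 0 throughout, so the area is a single integral of |2*exp(t) - 2|.
∫[0,2] (2*exp(t) - 2) dt = -6 + 2*exp(2).

-6 + 2*exp(2)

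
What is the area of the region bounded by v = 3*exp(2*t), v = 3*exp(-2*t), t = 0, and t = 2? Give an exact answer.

On [0, 2], (3*exp(2*t)) - (3*exp(-2*t)) = 3*exp(2*t) - 3*exp(-2*t) is ≥ 0 throughout, so the area is a single integral of |3*exp(2*t) - 3*exp(-2*t)|.
∫[0,2] (3*exp(2*t) - 3*exp(-2*t)) dt = -3 + 3*exp(-4)/2 + 3*exp(4)/2.

-3 + 3*exp(-4)/2 + 3*exp(4)/2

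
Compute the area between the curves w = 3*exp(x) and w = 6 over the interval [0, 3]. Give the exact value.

-27 + 12*log(2) + 3*exp(3)

The difference (3*exp(x)) - (6) = 3*exp(x) - 6 changes sign at x = log(2) inside [0, 3], so split the integral there.
∫[0,log(2)] (3*exp(x) - 6) dx = 3 - log(64); the area of that piece is -3 + log(64).
∫[log(2),3] (3*exp(x) - 6) dx = -24 + 6*log(2) + 3*exp(3).
Total area = (-3 + log(64)) + (-24 + 6*log(2) + 3*exp(3)) = -27 + 12*log(2) + 3*exp(3).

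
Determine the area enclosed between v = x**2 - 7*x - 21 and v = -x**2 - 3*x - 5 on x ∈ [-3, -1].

12

The difference (x**2 - 7*x - 21) - (-x**2 - 3*x - 5) = 2*x**2 - 4*x - 16 changes sign at x = -2 inside [-3, -1], so split the integral there.
∫[-3,-2] (2*x**2 - 4*x - 16) dx = 20/3.
∫[-2,-1] (2*x**2 - 4*x - 16) dx = -16/3; the area of that piece is 16/3.
Total area = 20/3 + 16/3 = 12.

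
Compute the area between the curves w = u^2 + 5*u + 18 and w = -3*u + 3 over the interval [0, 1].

58/3

On [0, 1], (u^2 + 5*u + 18) - (-3*u + 3) = u^2 + 8*u + 15 is ≥ 0 throughout, so the area is a single integral of |u^2 + 8*u + 15|.
∫[0,1] (u^2 + 8*u + 15) du = 58/3.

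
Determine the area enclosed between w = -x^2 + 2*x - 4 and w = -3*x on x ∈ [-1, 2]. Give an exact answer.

59/6

The difference (-x^2 + 2*x - 4) - (-3*x) = -x^2 + 5*x - 4 changes sign at x = 1 inside [-1, 2], so split the integral there.
∫[-1,1] (-x^2 + 5*x - 4) dx = -26/3; the area of that piece is 26/3.
∫[1,2] (-x^2 + 5*x - 4) dx = 7/6.
Total area = 26/3 + 7/6 = 59/6.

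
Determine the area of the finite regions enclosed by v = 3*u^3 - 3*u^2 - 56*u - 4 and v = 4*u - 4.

2521/4

Set the curves equal: 3*u^3 - 3*u^2 - 56*u - 4 = 4*u - 4, so 3*u^3 - 3*u^2 - 60*u = 0, which factors as 3*u*(u - 5)*(u + 4) = 0. The curves meet at u = -4, 0, 5.
On [-4, 0], v = 3*u^3 - 3*u^2 - 56*u - 4 is on top; that piece has area ∫[-4,0] (3*u^3 - 3*u^2 - 60*u) du = 224.
On [0, 5], v = 4*u - 4 is on top; that piece has area ∫[0,5] (-(3*u^3 - 3*u^2 - 60*u)) du = 1625/4.
Total enclosed area = 224 + 1625/4 = 2521/4.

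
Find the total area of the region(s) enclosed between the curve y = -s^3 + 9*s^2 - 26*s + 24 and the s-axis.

The curve meets the s-axis where -s^3 + 9*s^2 - 26*s + 24 = 0, i.e. -(s - 4)*(s - 3)*(s - 2) = 0, at s = 2, 3, 4.
On [2, 3] the curve lies below the axis; ∫[2,3] (-s^3 + 9*s^2 - 26*s + 24) ds = -1/4, giving area 1/4.
On [3, 4] the curve lies above the axis; ∫[3,4] (-s^3 + 9*s^2 - 26*s + 24) ds = 1/4, giving area 1/4.
Total area = 1/4 + 1/4 = 1/2.

1/2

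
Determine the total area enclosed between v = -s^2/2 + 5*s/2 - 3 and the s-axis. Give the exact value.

The curve meets the s-axis where -s^2/2 + 5*s/2 - 3 = 0, i.e. -(s - 3)*(s - 2)/2 = 0, at s = 2, 3.
On [2, 3] the curve lies above the axis; ∫[2,3] (-s^2/2 + 5*s/2 - 3) ds = 1/12, giving area 1/12.

1/12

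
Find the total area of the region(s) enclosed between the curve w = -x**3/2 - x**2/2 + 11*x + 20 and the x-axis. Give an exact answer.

3901/24

The curve meets the x-axis where -x**3/2 - x**2/2 + 11*x + 20 = 0, i.e. -(x - 5)*(x + 2)*(x + 4)/2 = 0, at x = -4, -2, 5.
On [-4, -2] the curve lies below the axis; ∫[-4,-2] (-x**3/2 - x**2/2 + 11*x + 20) dx = -16/3, giving area 16/3.
On [-2, 5] the curve lies above the axis; ∫[-2,5] (-x**3/2 - x**2/2 + 11*x + 20) dx = 3773/24, giving area 3773/24.
Total area = 16/3 + 3773/24 = 3901/24.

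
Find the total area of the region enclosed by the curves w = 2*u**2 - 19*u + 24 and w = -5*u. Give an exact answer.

1/3

Set the curves equal: 2*u**2 - 19*u + 24 = -5*u, so 2*u**2 - 14*u + 24 = 0, which factors as 2*(u - 4)*(u - 3) = 0. The curves meet at u = 3, 4.
On [3, 4], w = -5*u is on top; that piece has area ∫[3,4] (-(2*u**2 - 14*u + 24)) du = 1/3.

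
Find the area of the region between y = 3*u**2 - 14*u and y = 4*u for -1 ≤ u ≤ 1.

The difference (3*u**2 - 14*u) - (4*u) = 3*u**2 - 18*u changes sign at u = 0 inside [-1, 1], so split the integral there.
∫[-1,0] (3*u**2 - 18*u) du = 10.
∫[0,1] (3*u**2 - 18*u) du = -8; the area of that piece is 8.
Total area = 10 + 8 = 18.

18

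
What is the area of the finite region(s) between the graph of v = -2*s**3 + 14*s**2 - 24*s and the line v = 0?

The curve meets the s-axis where -2*s**3 + 14*s**2 - 24*s = 0, i.e. -2*s*(s - 4)*(s - 3) = 0, at s = 0, 3, 4.
On [0, 3] the curve lies below the axis; ∫[0,3] (-2*s**3 + 14*s**2 - 24*s) ds = -45/2, giving area 45/2.
On [3, 4] the curve lies above the axis; ∫[3,4] (-2*s**3 + 14*s**2 - 24*s) ds = 7/6, giving area 7/6.
Total area = 45/2 + 7/6 = 71/3.

71/3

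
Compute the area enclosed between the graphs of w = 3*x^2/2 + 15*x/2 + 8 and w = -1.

Set the curves equal: 3*x^2/2 + 15*x/2 + 8 = -1, so 3*x^2/2 + 15*x/2 + 9 = 0, which factors as 3*(x + 2)*(x + 3)/2 = 0. The curves meet at x = -3, -2.
On [-3, -2], w = -1 is on top; that piece has area ∫[-3,-2] (-(3*x^2/2 + 15*x/2 + 9)) dx = 1/4.

1/4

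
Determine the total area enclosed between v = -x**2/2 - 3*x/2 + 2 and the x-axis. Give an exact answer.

125/12

The curve meets the x-axis where -x**2/2 - 3*x/2 + 2 = 0, i.e. -(x - 1)*(x + 4)/2 = 0, at x = -4, 1.
On [-4, 1] the curve lies above the axis; ∫[-4,1] (-x**2/2 - 3*x/2 + 2) dx = 125/12, giving area 125/12.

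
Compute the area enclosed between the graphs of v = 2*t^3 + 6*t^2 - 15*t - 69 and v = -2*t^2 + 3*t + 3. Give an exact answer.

1741/6

Set the curves equal: 2*t^3 + 6*t^2 - 15*t - 69 = -2*t^2 + 3*t + 3, so 2*t^3 + 8*t^2 - 18*t - 72 = 0, which factors as 2*(t - 3)*(t + 3)*(t + 4) = 0. The curves meet at t = -4, -3, 3.
On [-4, -3], v = 2*t^3 + 6*t^2 - 15*t - 69 is on top; that piece has area ∫[-4,-3] (2*t^3 + 8*t^2 - 18*t - 72) dt = 13/6.
On [-3, 3], v = -2*t^2 + 3*t + 3 is on top; that piece has area ∫[-3,3] (-(2*t^3 + 8*t^2 - 18*t - 72)) dt = 288.
Total enclosed area = 13/6 + 288 = 1741/6.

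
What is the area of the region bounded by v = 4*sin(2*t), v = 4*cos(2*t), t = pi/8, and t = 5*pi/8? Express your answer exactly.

On [pi/8, 5*pi/8], (4*sin(2*t)) - (4*cos(2*t)) = 4*sin(2*t) - 4*cos(2*t) is ≥ 0 throughout, so the area is a single integral of |4*sin(2*t) - 4*cos(2*t)|.
∫[pi/8,5*pi/8] (4*sin(2*t) - 4*cos(2*t)) dt = 4*sqrt(2).

4*sqrt(2)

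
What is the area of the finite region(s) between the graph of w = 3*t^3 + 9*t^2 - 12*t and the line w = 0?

The curve meets the t-axis where 3*t^3 + 9*t^2 - 12*t = 0, i.e. 3*t*(t - 1)*(t + 4) = 0, at t = -4, 0, 1.
On [-4, 0] the curve lies above the axis; ∫[-4,0] (3*t^3 + 9*t^2 - 12*t) dt = 96, giving area 96.
On [0, 1] the curve lies below the axis; ∫[0,1] (3*t^3 + 9*t^2 - 12*t) dt = -9/4, giving area 9/4.
Total area = 96 + 9/4 = 393/4.

393/4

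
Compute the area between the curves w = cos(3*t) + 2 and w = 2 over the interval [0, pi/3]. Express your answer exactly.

The difference (cos(3*t) + 2) - (2) = cos(3*t) changes sign at t = pi/6 inside [0, pi/3], so split the integral there.
∫[0,pi/6] (cos(3*t)) dt = 1/3.
∫[pi/6,pi/3] (cos(3*t)) dt = -1/3; the area of that piece is 1/3.
Total area = 1/3 + 1/3 = 2/3.

2/3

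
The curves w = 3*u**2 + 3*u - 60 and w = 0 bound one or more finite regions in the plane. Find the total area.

Set the curves equal: 3*u**2 + 3*u - 60 = 0, so 3*u**2 + 3*u - 60 = 0, which factors as 3*(u - 4)*(u + 5) = 0. The curves meet at u = -5, 4.
On [-5, 4], w = 0 is on top; that piece has area ∫[-5,4] (-(3*u**2 + 3*u - 60)) du = 729/2.

729/2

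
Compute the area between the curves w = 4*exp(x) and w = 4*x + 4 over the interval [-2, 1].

-6 - 4*exp(-2) + 4*exp(1)

On [-2, 1], (4*exp(x)) - (4*x + 4) = -4*x + 4*exp(x) - 4 is ≥ 0 throughout, so the area is a single integral of |-4*x + 4*exp(x) - 4|.
∫[-2,1] (-4*x + 4*exp(x) - 4) dx = -6 - 4*exp(-2) + 4*exp(1).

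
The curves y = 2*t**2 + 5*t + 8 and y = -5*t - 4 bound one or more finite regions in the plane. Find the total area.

Set the curves equal: 2*t**2 + 5*t + 8 = -5*t - 4, so 2*t**2 + 10*t + 12 = 0, which factors as 2*(t + 2)*(t + 3) = 0. The curves meet at t = -3, -2.
On [-3, -2], y = -5*t - 4 is on top; that piece has area ∫[-3,-2] (-(2*t**2 + 10*t + 12)) dt = 1/3.

1/3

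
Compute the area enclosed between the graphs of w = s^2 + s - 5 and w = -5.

1/6

Set the curves equal: s^2 + s - 5 = -5, so s^2 + s = 0, which factors as s*(s + 1) = 0. The curves meet at s = -1, 0.
On [-1, 0], w = -5 is on top; that piece has area ∫[-1,0] (-(s^2 + s)) ds = 1/6.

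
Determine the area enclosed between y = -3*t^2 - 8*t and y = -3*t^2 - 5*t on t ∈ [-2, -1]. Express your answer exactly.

On [-2, -1], (-3*t^2 - 8*t) - (-3*t^2 - 5*t) = -3*t is ≥ 0 throughout, so the area is a single integral of |-3*t|.
∫[-2,-1] (-3*t) dt = 9/2.

9/2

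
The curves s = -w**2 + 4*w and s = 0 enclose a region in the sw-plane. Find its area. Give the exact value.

Both boundary curves give s as a function of w, so integrate with respect to w. Setting them equal: -w**2 + 4*w = 0, i.e. -w*(w - 4) = 0, so they meet at w = 0, 4.
For w in [0, 4], s = -w**2 + 4*w is on the right; area = ∫[0,4] (-w**2 + 4*w) dw = 32/3.

32/3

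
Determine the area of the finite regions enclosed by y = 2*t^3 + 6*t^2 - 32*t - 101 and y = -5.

Set the curves equal: 2*t^3 + 6*t^2 - 32*t - 101 = -5, so 2*t^3 + 6*t^2 - 32*t - 96 = 0, which factors as 2*(t - 4)*(t + 3)*(t + 4) = 0. The curves meet at t = -4, -3, 4.
On [-4, -3], y = 2*t^3 + 6*t^2 - 32*t - 101 is on top; that piece has area ∫[-4,-3] (2*t^3 + 6*t^2 - 32*t - 96) dt = 5/2.
On [-3, 4], y = -5 is on top; that piece has area ∫[-3,4] (-(2*t^3 + 6*t^2 - 32*t - 96)) dt = 1029/2.
Total enclosed area = 5/2 + 1029/2 = 517.

517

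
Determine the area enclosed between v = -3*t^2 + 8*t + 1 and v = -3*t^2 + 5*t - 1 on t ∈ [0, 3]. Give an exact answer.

On [0, 3], (-3*t^2 + 8*t + 1) - (-3*t^2 + 5*t - 1) = 3*t + 2 is ≥ 0 throughout, so the area is a single integral of |3*t + 2|.
∫[0,3] (3*t + 2) dt = 39/2.

39/2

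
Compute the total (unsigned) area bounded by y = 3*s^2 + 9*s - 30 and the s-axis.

The curve meets the s-axis where 3*s^2 + 9*s - 30 = 0, i.e. 3*(s - 2)*(s + 5) = 0, at s = -5, 2.
On [-5, 2] the curve lies below the axis; ∫[-5,2] (3*s^2 + 9*s - 30) ds = -343/2, giving area 343/2.

343/2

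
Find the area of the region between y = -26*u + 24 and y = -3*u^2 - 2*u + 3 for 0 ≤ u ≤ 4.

The difference (-26*u + 24) - (-3*u^2 - 2*u + 3) = 3*u^2 - 24*u + 21 changes sign at u = 1 inside [0, 4], so split the integral there.
∫[0,1] (3*u^2 - 24*u + 21) du = 10.
∫[1,4] (3*u^2 - 24*u + 21) du = -54; the area of that piece is 54.
Total area = 10 + 54 = 64.

64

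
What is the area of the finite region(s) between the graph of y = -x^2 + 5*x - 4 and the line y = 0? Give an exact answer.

9/2

The curve meets the x-axis where -x^2 + 5*x - 4 = 0, i.e. -(x - 4)*(x - 1) = 0, at x = 1, 4.
On [1, 4] the curve lies above the axis; ∫[1,4] (-x^2 + 5*x - 4) dx = 9/2, giving area 9/2.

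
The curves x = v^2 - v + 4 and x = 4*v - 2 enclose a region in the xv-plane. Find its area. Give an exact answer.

1/6

Both boundary curves give x as a function of v, so integrate with respect to v. Setting them equal: v^2 - 5*v + 6 = 0, i.e. (v - 3)*(v - 2) = 0, so they meet at v = 2, 3.
For v in [2, 3], x = v^2 - v + 4 is on the left; area = ∫[2,3] (-(v^2 - 5*v + 6)) dv = 1/6.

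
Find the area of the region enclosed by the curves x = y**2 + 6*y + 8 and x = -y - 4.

1/6

Both boundary curves give x as a function of y, so integrate with respect to y. Setting them equal: y**2 + 7*y + 12 = 0, i.e. (y + 3)*(y + 4) = 0, so they meet at y = -4, -3.
For y in [-4, -3], x = y**2 + 6*y + 8 is on the left; area = ∫[-4,-3] (-(y**2 + 7*y + 12)) dy = 1/6.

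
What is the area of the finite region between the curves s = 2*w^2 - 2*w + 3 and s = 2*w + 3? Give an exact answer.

8/3

Both boundary curves give s as a function of w, so integrate with respect to w. Setting them equal: 2*w^2 - 4*w = 0, i.e. 2*w*(w - 2) = 0, so they meet at w = 0, 2.
For w in [0, 2], s = 2*w^2 - 2*w + 3 is on the left; area = ∫[0,2] (-(2*w^2 - 4*w)) dw = 8/3.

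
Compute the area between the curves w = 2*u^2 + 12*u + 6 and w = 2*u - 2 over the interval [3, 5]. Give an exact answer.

484/3

On [3, 5], (2*u^2 + 12*u + 6) - (2*u - 2) = 2*u^2 + 10*u + 8 is ≥ 0 throughout, so the area is a single integral of |2*u^2 + 10*u + 8|.
∫[3,5] (2*u^2 + 10*u + 8) du = 484/3.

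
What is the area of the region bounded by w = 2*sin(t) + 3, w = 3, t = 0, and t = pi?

On [0, pi], (2*sin(t) + 3) - (3) = 2*sin(t) is ≥ 0 throughout, so the area is a single integral of |2*sin(t)|.
∫[0,pi] (2*sin(t)) dt = 4.

4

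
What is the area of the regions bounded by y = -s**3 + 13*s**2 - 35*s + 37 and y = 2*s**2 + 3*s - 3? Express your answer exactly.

Set the curves equal: -s**3 + 13*s**2 - 35*s + 37 = 2*s**2 + 3*s - 3, so -s**3 + 11*s**2 - 38*s + 40 = 0, which factors as -(s - 5)*(s - 4)*(s - 2) = 0. The curves meet at s = 2, 4, 5.
On [2, 4], y = 2*s**2 + 3*s - 3 is on top; that piece has area ∫[2,4] (-(-s**3 + 11*s**2 - 38*s + 40)) ds = 8/3.
On [4, 5], y = -s**3 + 13*s**2 - 35*s + 37 is on top; that piece has area ∫[4,5] (-s**3 + 11*s**2 - 38*s + 40) ds = 5/12.
Total enclosed area = 8/3 + 5/12 = 37/12.

37/12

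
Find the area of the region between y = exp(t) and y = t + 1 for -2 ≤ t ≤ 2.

-4 - exp(-2) + exp(2)

On [-2, 2], (exp(t)) - (t + 1) = -t + exp(t) - 1 is ≥ 0 throughout, so the area is a single integral of |-t + exp(t) - 1|.
∫[-2,2] (-t + exp(t) - 1) dt = -4 - exp(-2) + exp(2).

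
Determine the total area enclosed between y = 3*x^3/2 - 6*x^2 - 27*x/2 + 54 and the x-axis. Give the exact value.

1741/8

The curve meets the x-axis where 3*x^3/2 - 6*x^2 - 27*x/2 + 54 = 0, i.e. 3*(x - 4)*(x - 3)*(x + 3)/2 = 0, at x = -3, 3, 4.
On [-3, 3] the curve lies above the axis; ∫[-3,3] (3*x^3/2 - 6*x^2 - 27*x/2 + 54) dx = 216, giving area 216.
On [3, 4] the curve lies below the axis; ∫[3,4] (3*x^3/2 - 6*x^2 - 27*x/2 + 54) dx = -13/8, giving area 13/8.
Total area = 216 + 13/8 = 1741/8.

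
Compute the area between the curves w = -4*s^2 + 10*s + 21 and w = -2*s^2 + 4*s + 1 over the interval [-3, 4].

The difference (-4*s^2 + 10*s + 21) - (-2*s^2 + 4*s + 1) = -2*s^2 + 6*s + 20 changes sign at s = -2 inside [-3, 4], so split the integral there.
∫[-3,-2] (-2*s^2 + 6*s + 20) ds = -23/3; the area of that piece is 23/3.
∫[-2,4] (-2*s^2 + 6*s + 20) ds = 108.
Total area = 23/3 + 108 = 347/3.

347/3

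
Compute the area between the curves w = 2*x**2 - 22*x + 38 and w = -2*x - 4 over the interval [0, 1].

On [0, 1], (2*x**2 - 22*x + 38) - (-2*x - 4) = 2*x**2 - 20*x + 42 is ≥ 0 throughout, so the area is a single integral of |2*x**2 - 20*x + 42|.
∫[0,1] (2*x**2 - 20*x + 42) dx = 98/3.

98/3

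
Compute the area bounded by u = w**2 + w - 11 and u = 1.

343/6

Both boundary curves give u as a function of w, so integrate with respect to w. Setting them equal: w**2 + w - 12 = 0, i.e. (w - 3)*(w + 4) = 0, so they meet at w = -4, 3.
For w in [-4, 3], u = w**2 + w - 11 is on the left; area = ∫[-4,3] (-(w**2 + w - 12)) dw = 343/6.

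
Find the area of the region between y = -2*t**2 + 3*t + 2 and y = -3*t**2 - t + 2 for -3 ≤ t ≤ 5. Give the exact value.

302/3

The difference (-2*t**2 + 3*t + 2) - (-3*t**2 - t + 2) = t**2 + 4*t changes sign at t = 0 inside [-3, 5], so split the integral there.
∫[-3,0] (t**2 + 4*t) dt = -9; the area of that piece is 9.
∫[0,5] (t**2 + 4*t) dt = 275/3.
Total area = 9 + 275/3 = 302/3.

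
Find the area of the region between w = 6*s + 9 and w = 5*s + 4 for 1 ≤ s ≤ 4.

45/2

On [1, 4], (6*s + 9) - (5*s + 4) = s + 5 is ≥ 0 throughout, so the area is a single integral of |s + 5|.
∫[1,4] (s + 5) ds = 45/2.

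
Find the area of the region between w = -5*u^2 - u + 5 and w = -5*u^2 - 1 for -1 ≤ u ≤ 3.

On [-1, 3], (-5*u^2 - u + 5) - (-5*u^2 - 1) = -u + 6 is ≥ 0 throughout, so the area is a single integral of |-u + 6|.
∫[-1,3] (-u + 6) du = 20.

20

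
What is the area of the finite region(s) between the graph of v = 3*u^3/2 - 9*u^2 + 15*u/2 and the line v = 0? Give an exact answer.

393/8

The curve meets the u-axis where 3*u^3/2 - 9*u^2 + 15*u/2 = 0, i.e. 3*u*(u - 5)*(u - 1)/2 = 0, at u = 0, 1, 5.
On [0, 1] the curve lies above the axis; ∫[0,1] (3*u^3/2 - 9*u^2 + 15*u/2) du = 9/8, giving area 9/8.
On [1, 5] the curve lies below the axis; ∫[1,5] (3*u^3/2 - 9*u^2 + 15*u/2) du = -48, giving area 48.
Total area = 9/8 + 48 = 393/8.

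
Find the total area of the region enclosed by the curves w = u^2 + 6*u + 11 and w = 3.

Set the curves equal: u^2 + 6*u + 11 = 3, so u^2 + 6*u + 8 = 0, which factors as (u + 2)*(u + 4) = 0. The curves meet at u = -4, -2.
On [-4, -2], w = 3 is on top; that piece has area ∫[-4,-2] (-(u^2 + 6*u + 8)) du = 4/3.

4/3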